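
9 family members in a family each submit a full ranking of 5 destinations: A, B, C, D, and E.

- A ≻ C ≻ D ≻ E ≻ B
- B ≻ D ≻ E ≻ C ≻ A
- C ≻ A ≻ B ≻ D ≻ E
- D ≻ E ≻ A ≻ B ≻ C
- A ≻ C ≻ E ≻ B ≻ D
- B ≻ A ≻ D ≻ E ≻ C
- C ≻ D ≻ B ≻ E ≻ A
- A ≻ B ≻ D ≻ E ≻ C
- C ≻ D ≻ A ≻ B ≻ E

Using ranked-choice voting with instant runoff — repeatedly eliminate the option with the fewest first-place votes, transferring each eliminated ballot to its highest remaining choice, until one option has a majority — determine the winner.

Round 1: A 3, C 3, B 2, D 1, E 0. E has the fewest and is eliminated.
Round 2: A 3, C 3, B 2, D 1. D has the fewest and is eliminated.
Round 3: A 4, C 3, B 2. B has the fewest and is eliminated.
Round 4: A 5, C 4. A has a majority.

A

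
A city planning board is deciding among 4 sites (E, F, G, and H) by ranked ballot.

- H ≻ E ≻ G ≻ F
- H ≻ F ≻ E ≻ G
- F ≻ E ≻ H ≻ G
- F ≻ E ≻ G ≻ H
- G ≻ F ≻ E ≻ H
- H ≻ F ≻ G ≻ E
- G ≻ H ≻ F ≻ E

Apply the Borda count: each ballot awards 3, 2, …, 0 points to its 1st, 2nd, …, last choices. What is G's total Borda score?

9

Borda scores:
  E: 2 + 1 + 2 + 2 + 1 + 0 + 0 = 8
  F: 0 + 2 + 3 + 3 + 2 + 2 + 1 = 13
  G: 1 + 0 + 0 + 1 + 3 + 1 + 3 = 9
  H: 3 + 3 + 1 + 0 + 0 + 3 + 2 = 12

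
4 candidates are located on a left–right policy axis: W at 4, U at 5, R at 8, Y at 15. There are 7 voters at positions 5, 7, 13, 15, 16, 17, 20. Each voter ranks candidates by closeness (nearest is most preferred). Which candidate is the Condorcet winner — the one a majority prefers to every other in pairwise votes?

Y

With single-peaked preferences on a line, the Condorcet winner is the candidate closest to the median voter.
The median voter (position 15) is closest to Y at 15.
Check: Y vs R — voters closer to Y: 5 of 7.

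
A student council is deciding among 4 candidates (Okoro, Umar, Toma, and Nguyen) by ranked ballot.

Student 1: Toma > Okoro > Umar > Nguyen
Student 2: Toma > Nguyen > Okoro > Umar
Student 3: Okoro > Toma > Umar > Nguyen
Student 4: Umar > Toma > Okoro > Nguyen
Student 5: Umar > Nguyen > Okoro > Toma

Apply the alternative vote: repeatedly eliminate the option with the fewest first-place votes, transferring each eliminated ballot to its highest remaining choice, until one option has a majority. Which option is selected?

Toma

Round 1: Umar 2, Toma 2, Okoro 1, Nguyen 0. Nguyen has the fewest and is eliminated.
Round 2: Umar 2, Toma 2, Okoro 1. Okoro has the fewest and is eliminated.
Round 3: Toma 3, Umar 2. Toma has a majority.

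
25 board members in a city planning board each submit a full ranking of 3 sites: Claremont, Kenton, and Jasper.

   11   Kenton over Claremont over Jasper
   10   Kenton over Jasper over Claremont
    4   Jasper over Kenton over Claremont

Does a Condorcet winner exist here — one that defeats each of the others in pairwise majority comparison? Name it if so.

Kenton

Head-to-head results (25 voters total):
Claremont vs Kenton: Kenton wins 25–0.
Claremont vs Jasper: Jasper wins 14–11.
Kenton vs Jasper: Kenton wins 21–4.
Kenton beats each rival — Claremont (25–0), Jasper (21–4) — so Kenton is the Condorcet winner.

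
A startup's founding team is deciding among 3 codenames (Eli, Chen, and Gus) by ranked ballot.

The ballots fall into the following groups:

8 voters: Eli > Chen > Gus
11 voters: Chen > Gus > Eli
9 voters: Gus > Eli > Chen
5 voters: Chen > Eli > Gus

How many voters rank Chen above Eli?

16

Ballots ranking Chen above Eli: 11+5 = 16.
Ballots ranking Eli above Chen: 8+9 = 17.
So 16 of 33 voters prefer Chen to Eli.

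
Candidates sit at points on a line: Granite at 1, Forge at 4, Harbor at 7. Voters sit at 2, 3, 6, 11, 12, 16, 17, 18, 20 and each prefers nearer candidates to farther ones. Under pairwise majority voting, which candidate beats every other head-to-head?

With single-peaked preferences on a line, the Condorcet winner is the candidate closest to the median voter.
The median voter (position 12) is closest to Harbor at 7.
Check: Harbor vs Granite — voters closer to Harbor: 7 of 9.

Harbor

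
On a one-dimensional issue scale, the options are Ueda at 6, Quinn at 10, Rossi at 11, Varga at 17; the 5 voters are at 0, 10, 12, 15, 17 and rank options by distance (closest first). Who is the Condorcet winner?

Rossi

With single-peaked preferences on a line, the Condorcet winner is the candidate closest to the median voter.
The median voter (position 12) is closest to Rossi at 11.
Check: Rossi vs Varga — voters closer to Rossi: 3 of 5.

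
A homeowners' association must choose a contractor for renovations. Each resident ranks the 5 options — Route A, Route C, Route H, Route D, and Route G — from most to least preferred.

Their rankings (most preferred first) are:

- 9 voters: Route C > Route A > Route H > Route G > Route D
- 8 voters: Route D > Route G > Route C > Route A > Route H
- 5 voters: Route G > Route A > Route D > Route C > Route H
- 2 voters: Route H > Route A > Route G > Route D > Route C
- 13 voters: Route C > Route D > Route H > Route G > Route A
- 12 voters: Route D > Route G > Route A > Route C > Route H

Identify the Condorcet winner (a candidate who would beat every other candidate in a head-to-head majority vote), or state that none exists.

Head-to-head results (49 voters total):
Route A vs Route C: Route C wins 30–19.
Route A vs Route H: Route A wins 34–15.
Route A vs Route D: Route D wins 33–16.
Route A vs Route G: Route G wins 38–11.
Route C vs Route H: Route C wins 47–2.
Route C vs Route D: Route D wins 27–22.
Route C vs Route G: Route G wins 27–22.
Route H vs Route D: Route D wins 38–11.
Route H vs Route G: Route G wins 25–24.
Route D vs Route G: Route D wins 33–16.
Route D beats each rival — Route A (33–16), Route C (27–22), Route H (38–11), Route G (33–16) — so Route D is the Condorcet winner.

Route D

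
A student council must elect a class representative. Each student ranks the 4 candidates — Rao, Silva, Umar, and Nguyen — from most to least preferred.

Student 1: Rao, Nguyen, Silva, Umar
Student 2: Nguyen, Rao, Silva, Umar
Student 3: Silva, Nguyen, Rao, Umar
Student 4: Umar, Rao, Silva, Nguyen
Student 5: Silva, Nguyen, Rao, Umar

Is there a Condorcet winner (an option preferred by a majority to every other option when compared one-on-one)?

Head-to-head results (5 voters total):
Rao vs Silva: Rao wins 3–2.
Rao vs Umar: Rao wins 4–1.
Rao vs Nguyen: Nguyen wins 3–2.
Silva vs Umar: Silva wins 4–1.
Silva vs Nguyen: Silva wins 3–2.
Umar vs Nguyen: Nguyen wins 4–1.
No candidate beats all others: Rao beats Silva beats Nguyen beats Rao, a majority cycle.

No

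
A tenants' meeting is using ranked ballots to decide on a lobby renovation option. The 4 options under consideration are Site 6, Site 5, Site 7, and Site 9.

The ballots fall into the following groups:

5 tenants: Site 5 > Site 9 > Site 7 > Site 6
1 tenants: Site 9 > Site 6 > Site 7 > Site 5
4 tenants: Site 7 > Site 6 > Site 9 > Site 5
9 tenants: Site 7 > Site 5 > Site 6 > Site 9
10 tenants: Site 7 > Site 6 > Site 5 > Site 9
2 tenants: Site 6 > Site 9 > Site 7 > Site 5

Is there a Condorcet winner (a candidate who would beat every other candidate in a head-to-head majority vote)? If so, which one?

Site 7

Head-to-head results (31 voters total):
Site 6 vs Site 5: Site 6 wins 17–14.
Site 6 vs Site 7: Site 7 wins 28–3.
Site 6 vs Site 9: Site 6 wins 25–6.
Site 5 vs Site 7: Site 7 wins 26–5.
Site 5 vs Site 9: Site 5 wins 24–7.
Site 7 vs Site 9: Site 7 wins 23–8.
Site 7 beats each rival — Site 6 (28–3), Site 5 (26–5), Site 9 (23–8) — so Site 7 is the Condorcet winner.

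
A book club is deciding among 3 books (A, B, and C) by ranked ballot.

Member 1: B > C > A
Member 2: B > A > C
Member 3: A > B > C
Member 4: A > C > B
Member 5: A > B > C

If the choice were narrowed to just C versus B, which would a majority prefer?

Ballots ranking C above B: 1.
Ballots ranking B above C: 4.
B wins the head-to-head, 4–1.

B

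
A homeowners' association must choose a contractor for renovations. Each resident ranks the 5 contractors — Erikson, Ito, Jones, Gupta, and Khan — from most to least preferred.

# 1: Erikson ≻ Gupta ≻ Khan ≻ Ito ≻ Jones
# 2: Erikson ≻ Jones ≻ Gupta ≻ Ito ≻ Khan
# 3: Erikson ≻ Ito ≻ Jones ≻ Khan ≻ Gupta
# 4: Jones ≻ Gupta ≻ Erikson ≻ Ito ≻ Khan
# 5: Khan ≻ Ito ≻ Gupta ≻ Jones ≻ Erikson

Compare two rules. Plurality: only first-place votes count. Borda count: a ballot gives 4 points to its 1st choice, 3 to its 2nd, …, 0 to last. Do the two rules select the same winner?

Plurality first-place counts: Erikson 3, Ito 0, Jones 1, Gupta 0, Khan 1 → Erikson.
Borda totals: Erikson 14, Ito 9, Jones 10, Gupta 10, Khan 7 → Erikson.
The two rules agree on Erikson.

Yes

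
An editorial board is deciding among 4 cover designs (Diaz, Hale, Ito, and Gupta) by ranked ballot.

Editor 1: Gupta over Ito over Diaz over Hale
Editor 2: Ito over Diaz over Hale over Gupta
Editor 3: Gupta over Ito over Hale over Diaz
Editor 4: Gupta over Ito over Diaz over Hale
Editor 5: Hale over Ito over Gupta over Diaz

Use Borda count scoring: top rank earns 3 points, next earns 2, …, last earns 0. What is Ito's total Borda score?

11

Borda scores:
  Diaz: 1 + 2 + 0 + 1 + 0 = 4
  Hale: 0 + 1 + 1 + 0 + 3 = 5
  Ito: 2 + 3 + 2 + 2 + 2 = 11
  Gupta: 3 + 0 + 3 + 3 + 1 = 10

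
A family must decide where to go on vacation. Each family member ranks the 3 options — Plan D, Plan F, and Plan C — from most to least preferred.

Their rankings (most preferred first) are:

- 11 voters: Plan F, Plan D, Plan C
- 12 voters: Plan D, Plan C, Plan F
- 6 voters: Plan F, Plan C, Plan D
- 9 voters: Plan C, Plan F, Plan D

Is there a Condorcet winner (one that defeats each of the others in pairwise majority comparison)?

No

Head-to-head results (38 voters total):
Plan D vs Plan F: Plan F wins 26–12.
Plan D vs Plan C: Plan D wins 23–15.
Plan F vs Plan C: Plan C wins 21–17.
No candidate beats all others: Plan D beats Plan C beats Plan F beats Plan D, a majority cycle.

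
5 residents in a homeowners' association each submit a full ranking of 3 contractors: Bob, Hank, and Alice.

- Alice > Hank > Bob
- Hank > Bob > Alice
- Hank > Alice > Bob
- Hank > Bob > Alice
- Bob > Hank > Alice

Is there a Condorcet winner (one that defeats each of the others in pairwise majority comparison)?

Head-to-head results (5 voters total):
Bob vs Hank: Hank wins 4–1.
Bob vs Alice: Bob wins 3–2.
Hank vs Alice: Hank wins 4–1.
Hank beats each rival — Bob (4–1), Alice (4–1) — so Hank is the Condorcet winner.

Yes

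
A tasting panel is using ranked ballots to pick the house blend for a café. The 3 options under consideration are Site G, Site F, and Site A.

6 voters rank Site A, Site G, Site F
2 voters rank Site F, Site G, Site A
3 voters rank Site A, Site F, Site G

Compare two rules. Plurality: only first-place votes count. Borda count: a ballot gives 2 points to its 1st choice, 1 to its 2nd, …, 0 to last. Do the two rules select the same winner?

Yes

Plurality first-place counts: Site G 0, Site F 2, Site A 9 → Site A.
Borda totals: Site G 8, Site F 7, Site A 18 → Site A.
The two rules agree on Site A.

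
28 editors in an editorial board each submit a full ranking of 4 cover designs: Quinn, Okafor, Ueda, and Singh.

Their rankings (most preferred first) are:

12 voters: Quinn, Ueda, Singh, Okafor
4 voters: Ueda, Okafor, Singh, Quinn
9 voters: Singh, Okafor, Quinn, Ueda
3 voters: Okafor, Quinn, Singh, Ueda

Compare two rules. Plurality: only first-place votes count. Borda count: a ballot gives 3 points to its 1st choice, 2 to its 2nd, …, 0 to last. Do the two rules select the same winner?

Yes

Plurality first-place counts: Quinn 12, Okafor 3, Ueda 4, Singh 9 → Quinn.
Borda totals: Quinn 51, Okafor 35, Ueda 36, Singh 46 → Quinn.
The two rules agree on Quinn.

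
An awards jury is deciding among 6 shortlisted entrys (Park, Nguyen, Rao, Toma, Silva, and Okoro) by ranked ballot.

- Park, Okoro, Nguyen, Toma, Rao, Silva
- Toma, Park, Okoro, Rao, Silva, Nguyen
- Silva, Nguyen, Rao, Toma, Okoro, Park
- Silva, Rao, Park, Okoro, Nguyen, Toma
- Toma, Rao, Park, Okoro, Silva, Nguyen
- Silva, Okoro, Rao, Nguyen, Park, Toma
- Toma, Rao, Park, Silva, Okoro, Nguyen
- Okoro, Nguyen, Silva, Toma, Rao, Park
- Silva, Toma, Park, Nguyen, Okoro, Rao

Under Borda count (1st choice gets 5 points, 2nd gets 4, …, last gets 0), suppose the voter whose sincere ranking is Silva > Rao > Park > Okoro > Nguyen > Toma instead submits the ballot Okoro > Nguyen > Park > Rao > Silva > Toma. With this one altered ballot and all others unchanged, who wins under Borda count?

Okoro

Borda totals with the altered ballot: Park 22, Nguyen 19, Rao 20, Toma 25, Silva 23, Okoro 26.
The switch changes the winner from Silva to Okoro.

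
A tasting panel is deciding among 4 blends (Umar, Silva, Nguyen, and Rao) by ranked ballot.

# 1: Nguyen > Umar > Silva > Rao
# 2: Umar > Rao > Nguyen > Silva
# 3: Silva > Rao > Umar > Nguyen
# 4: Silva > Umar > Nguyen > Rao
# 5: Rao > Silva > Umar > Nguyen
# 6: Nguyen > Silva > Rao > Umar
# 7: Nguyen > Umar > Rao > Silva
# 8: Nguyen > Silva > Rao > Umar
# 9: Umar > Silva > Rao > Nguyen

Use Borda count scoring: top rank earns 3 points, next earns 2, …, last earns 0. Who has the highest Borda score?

Silva

Borda scores:
  Umar: 2 + 3 + 1 + 2 + 1 + 0 + 2 + 0 + 3 = 14
  Silva: 1 + 0 + 3 + 3 + 2 + 2 + 0 + 2 + 2 = 15
  Nguyen: 3 + 1 + 0 + 1 + 0 + 3 + 3 + 3 + 0 = 14
  Rao: 0 + 2 + 2 + 0 + 3 + 1 + 1 + 1 + 1 = 11
Silva has the highest total.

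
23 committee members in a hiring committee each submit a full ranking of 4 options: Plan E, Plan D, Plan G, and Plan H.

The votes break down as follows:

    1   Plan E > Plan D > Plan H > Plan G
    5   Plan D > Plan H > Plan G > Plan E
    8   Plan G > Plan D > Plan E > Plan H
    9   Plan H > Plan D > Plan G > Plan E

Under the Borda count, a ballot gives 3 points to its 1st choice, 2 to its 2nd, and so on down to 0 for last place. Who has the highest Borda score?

Plan D

Borda scores:
  Plan E: 3 + 5·0 + 8·1 + 9·0 = 11
  Plan D: 2 + 5·3 + 8·2 + 9·2 = 51
  Plan G: 0 + 5·1 + 8·3 + 9·1 = 38
  Plan H: 1 + 5·2 + 8·0 + 9·3 = 38
Plan D has the highest total.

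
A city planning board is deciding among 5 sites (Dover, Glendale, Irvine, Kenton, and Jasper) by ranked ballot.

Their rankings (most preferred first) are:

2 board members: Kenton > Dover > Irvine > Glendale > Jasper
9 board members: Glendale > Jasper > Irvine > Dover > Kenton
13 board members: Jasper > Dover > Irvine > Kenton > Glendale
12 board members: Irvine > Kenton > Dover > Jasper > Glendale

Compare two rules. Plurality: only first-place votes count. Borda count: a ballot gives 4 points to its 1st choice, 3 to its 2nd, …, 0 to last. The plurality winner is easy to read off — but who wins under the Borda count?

Irvine

Plurality first-place counts: Dover 0, Glendale 9, Irvine 12, Kenton 2, Jasper 13 → Jasper.
Borda totals: Dover 78, Glendale 38, Irvine 96, Kenton 57, Jasper 91 → Irvine.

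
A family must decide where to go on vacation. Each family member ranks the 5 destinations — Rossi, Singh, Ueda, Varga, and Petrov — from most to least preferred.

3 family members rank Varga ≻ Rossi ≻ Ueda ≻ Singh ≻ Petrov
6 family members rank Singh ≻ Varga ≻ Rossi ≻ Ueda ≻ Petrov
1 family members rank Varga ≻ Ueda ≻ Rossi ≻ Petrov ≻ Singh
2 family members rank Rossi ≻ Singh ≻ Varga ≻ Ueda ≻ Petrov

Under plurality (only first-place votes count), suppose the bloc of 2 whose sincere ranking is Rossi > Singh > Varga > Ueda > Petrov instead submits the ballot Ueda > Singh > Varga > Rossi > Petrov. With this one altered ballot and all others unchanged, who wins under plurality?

First-place totals with the altered ballot: Rossi 0, Singh 6, Ueda 2, Varga 4, Petrov 0.
The winner is unchanged: still Singh.

Singh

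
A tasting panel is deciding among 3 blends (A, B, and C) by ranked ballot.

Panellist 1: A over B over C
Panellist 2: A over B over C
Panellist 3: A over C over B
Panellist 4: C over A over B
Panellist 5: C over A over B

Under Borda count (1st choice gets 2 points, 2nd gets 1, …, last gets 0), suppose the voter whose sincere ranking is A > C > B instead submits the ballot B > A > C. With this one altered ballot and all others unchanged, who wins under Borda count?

A

Borda totals with the altered ballot: A 7, B 4, C 4.
The winner is unchanged: still A.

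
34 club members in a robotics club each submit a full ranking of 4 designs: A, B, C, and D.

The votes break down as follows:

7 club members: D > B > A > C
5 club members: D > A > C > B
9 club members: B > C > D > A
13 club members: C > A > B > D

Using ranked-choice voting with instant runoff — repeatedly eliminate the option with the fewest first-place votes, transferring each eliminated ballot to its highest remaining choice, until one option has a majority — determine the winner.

Round 1: C 13, D 12, B 9, A 0. A has the fewest and is eliminated.
Round 2: C 13, D 12, B 9. B has the fewest and is eliminated.
Round 3: C 22, D 12. C has a majority.

C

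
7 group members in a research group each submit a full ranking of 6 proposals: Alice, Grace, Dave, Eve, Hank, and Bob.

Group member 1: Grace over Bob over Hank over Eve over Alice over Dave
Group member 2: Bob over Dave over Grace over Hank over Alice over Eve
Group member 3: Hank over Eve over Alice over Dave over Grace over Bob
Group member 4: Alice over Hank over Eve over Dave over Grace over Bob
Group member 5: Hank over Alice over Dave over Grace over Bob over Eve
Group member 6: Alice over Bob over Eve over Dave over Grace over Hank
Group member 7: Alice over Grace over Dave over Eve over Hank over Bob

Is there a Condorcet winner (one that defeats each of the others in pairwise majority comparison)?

No

Head-to-head results (7 voters total):
Alice vs Grace: Alice wins 5–2.
Alice vs Dave: Alice wins 6–1.
Alice vs Eve: Alice wins 5–2.
Alice vs Hank: Hank wins 4–3.
Alice vs Bob: Alice wins 5–2.
Grace vs Dave: Dave wins 5–2.
Grace vs Eve: Grace wins 4–3.
Grace vs Hank: Grace wins 4–3.
Grace vs Bob: Grace wins 5–2.
Dave vs Eve: Eve wins 4–3.
Dave vs Hank: Hank wins 4–3.
Dave vs Bob: Dave wins 4–3.
Eve vs Hank: Hank wins 5–2.
Eve vs Bob: Bob wins 4–3.
Hank vs Bob: Hank wins 4–3.
No candidate beats all others: Alice beats Grace beats Hank beats Alice, a majority cycle.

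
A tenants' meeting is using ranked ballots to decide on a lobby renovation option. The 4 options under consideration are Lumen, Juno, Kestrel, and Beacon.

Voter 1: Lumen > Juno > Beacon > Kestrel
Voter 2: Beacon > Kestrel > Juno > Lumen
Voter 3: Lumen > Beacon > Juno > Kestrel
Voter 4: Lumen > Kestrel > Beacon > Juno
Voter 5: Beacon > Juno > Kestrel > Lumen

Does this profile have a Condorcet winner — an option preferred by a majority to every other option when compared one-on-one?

Yes

Head-to-head results (5 voters total):
Lumen vs Juno: Lumen wins 3–2.
Lumen vs Kestrel: Lumen wins 3–2.
Lumen vs Beacon: Lumen wins 3–2.
Juno vs Kestrel: Juno wins 3–2.
Juno vs Beacon: Beacon wins 4–1.
Kestrel vs Beacon: Beacon wins 4–1.
Lumen beats each rival — Juno (3–2), Kestrel (3–2), Beacon (3–2) — so Lumen is the Condorcet winner.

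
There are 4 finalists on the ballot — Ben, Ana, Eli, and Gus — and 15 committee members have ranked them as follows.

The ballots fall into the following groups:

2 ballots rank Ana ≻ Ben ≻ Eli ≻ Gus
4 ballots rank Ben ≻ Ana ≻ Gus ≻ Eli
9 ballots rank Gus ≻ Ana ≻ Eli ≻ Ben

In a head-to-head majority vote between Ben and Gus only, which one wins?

Gus

Ballots ranking Ben above Gus: 2+4 = 6.
Ballots ranking Gus above Ben: 9.
Gus wins the head-to-head, 9–6.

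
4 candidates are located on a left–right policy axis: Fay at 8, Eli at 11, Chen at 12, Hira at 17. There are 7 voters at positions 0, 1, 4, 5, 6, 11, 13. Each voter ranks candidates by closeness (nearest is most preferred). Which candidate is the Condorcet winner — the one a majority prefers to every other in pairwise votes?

Fay

With single-peaked preferences on a line, the Condorcet winner is the candidate closest to the median voter.
The median voter (position 5) is closest to Fay at 8.
Check: Fay vs Chen — voters closer to Fay: 5 of 7.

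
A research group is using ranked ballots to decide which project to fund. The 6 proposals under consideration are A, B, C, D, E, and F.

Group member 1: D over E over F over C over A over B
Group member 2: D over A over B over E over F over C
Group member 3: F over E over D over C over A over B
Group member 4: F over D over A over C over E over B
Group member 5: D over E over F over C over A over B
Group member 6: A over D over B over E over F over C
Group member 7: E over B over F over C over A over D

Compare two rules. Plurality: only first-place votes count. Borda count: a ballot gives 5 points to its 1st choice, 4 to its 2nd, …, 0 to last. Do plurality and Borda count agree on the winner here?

Plurality first-place counts: A 1, B 0, C 0, D 3, E 1, F 2 → D.
Borda totals: A 16, B 10, C 10, D 26, E 22, F 21 → D.
The two rules agree on D.

Yes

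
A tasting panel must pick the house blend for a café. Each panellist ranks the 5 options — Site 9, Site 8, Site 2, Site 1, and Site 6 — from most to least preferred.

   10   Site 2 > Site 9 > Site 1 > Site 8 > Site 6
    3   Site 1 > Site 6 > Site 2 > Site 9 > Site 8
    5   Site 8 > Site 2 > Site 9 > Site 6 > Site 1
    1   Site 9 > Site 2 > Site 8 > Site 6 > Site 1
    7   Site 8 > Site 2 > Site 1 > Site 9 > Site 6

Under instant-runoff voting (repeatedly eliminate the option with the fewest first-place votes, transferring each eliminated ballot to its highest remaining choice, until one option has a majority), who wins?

Round 1: Site 8 12, Site 2 10, Site 1 3, Site 9 1, Site 6 0. Site 6 has the fewest and is eliminated.
Round 2: Site 8 12, Site 2 10, Site 1 3, Site 9 1. Site 9 has the fewest and is eliminated.
Round 3: Site 8 12, Site 2 11, Site 1 3. Site 1 has the fewest and is eliminated.
Round 4: Site 2 14, Site 8 12. Site 2 has a majority.

Site 2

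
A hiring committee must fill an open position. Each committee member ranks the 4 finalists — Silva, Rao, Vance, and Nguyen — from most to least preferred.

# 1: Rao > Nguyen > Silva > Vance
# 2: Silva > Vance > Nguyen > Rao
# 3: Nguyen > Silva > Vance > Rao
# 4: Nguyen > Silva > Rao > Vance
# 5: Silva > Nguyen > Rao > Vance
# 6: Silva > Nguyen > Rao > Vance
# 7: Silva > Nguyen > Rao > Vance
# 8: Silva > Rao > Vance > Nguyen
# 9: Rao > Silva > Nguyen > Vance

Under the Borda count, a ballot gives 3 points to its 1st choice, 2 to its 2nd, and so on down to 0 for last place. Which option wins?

Borda scores:
  Silva: 1 + 3 + 2 + 2 + 3 + 3 + 3 + 3 + 2 = 22
  Rao: 3 + 0 + 0 + 1 + 1 + 1 + 1 + 2 + 3 = 12
  Vance: 0 + 2 + 1 + 0 + 0 + 0 + 0 + 1 + 0 = 4
  Nguyen: 2 + 1 + 3 + 3 + 2 + 2 + 2 + 0 + 1 = 16
Silva has the highest total.

Silva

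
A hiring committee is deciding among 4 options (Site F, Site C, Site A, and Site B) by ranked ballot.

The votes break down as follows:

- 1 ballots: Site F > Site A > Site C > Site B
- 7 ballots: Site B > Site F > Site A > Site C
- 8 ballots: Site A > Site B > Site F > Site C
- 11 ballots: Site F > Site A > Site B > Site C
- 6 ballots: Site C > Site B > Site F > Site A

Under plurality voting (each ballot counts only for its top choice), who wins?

Site F

First-place vote totals:
  Site F: 12
  Site C: 6
  Site A: 8
  Site B: 7
Site F has the most first-place votes.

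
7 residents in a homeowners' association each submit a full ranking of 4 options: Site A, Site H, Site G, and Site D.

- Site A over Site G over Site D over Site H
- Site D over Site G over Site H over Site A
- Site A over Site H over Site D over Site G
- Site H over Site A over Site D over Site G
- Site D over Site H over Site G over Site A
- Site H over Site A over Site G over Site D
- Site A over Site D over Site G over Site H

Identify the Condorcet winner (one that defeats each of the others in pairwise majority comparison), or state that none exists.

Head-to-head results (7 voters total):
Site A vs Site H: Site H wins 4–3.
Site A vs Site G: Site A wins 5–2.
Site A vs Site D: Site A wins 5–2.
Site H vs Site G: Site H wins 4–3.
Site H vs Site D: Site D wins 4–3.
Site G vs Site D: Site D wins 5–2.
No candidate beats all others: Site A beats Site D beats Site H beats Site A, a majority cycle.

There is no Condorcet winner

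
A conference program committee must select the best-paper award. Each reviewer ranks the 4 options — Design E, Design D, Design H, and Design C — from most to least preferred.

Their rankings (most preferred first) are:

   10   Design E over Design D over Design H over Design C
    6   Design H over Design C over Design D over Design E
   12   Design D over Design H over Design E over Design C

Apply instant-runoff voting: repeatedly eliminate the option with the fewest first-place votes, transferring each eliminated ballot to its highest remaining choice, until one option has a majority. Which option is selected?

Design D

Round 1: Design D 12, Design E 10, Design H 6, Design C 0. Design C has the fewest and is eliminated.
Round 2: Design D 12, Design E 10, Design H 6. Design H has the fewest and is eliminated.
Round 3: Design D 18, Design E 10. Design D has a majority.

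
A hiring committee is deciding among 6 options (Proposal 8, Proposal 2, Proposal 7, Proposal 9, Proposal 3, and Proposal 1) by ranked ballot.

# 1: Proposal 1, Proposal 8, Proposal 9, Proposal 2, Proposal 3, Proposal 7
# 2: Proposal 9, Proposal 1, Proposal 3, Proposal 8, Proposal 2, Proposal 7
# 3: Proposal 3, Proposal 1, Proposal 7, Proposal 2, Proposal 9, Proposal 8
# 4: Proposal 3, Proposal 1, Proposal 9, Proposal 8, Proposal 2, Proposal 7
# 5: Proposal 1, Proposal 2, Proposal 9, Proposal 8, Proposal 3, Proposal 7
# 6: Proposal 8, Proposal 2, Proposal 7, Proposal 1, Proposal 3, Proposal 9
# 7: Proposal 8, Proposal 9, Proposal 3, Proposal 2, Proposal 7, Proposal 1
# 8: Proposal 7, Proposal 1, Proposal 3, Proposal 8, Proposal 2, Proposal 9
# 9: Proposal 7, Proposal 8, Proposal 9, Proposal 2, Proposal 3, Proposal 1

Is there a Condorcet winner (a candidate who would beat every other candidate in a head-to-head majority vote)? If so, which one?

Head-to-head results (9 voters total):
Proposal 8 vs Proposal 2: Proposal 8 wins 7–2.
Proposal 8 vs Proposal 7: Proposal 8 wins 6–3.
Proposal 8 vs Proposal 9: Proposal 8 wins 5–4.
Proposal 8 vs Proposal 3: Proposal 8 wins 5–4.
Proposal 8 vs Proposal 1: Proposal 1 wins 6–3.
Proposal 2 vs Proposal 7: Proposal 2 wins 6–3.
Proposal 2 vs Proposal 9: Proposal 9 wins 5–4.
Proposal 2 vs Proposal 3: Proposal 3 wins 5–4.
Proposal 2 vs Proposal 1: Proposal 1 wins 6–3.
Proposal 7 vs Proposal 9: Proposal 9 wins 5–4.
Proposal 7 vs Proposal 3: Proposal 3 wins 6–3.
Proposal 7 vs Proposal 1: Proposal 1 wins 5–4.
Proposal 9 vs Proposal 3: Proposal 9 wins 5–4.
Proposal 9 vs Proposal 1: Proposal 1 wins 6–3.
Proposal 3 vs Proposal 1: Proposal 1 wins 5–4.
Proposal 1 beats each rival — Proposal 8 (6–3), Proposal 2 (6–3), Proposal 7 (5–4), Proposal 9 (6–3), Proposal 3 (5–4) — so Proposal 1 is the Condorcet winner.

Proposal 1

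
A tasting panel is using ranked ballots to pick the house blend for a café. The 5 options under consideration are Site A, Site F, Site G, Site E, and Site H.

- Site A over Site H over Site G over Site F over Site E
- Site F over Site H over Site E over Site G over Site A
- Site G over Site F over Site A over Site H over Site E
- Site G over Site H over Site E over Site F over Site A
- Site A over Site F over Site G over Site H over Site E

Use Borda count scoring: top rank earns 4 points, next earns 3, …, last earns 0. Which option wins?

Site G

Borda scores:
  Site A: 4 + 0 + 2 + 0 + 4 = 10
  Site F: 1 + 4 + 3 + 1 + 3 = 12
  Site G: 2 + 1 + 4 + 4 + 2 = 13
  Site E: 0 + 2 + 0 + 2 + 0 = 4
  Site H: 3 + 3 + 1 + 3 + 1 = 11
Site G has the highest total.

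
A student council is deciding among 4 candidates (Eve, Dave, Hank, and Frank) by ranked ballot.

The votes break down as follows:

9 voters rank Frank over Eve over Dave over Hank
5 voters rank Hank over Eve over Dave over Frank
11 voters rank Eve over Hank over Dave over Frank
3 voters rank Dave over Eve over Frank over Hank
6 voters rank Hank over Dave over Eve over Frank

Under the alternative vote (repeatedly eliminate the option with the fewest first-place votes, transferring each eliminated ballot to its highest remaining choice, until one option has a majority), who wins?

Round 1: Eve 11, Hank 11, Frank 9, Dave 3. Dave has the fewest and is eliminated.
Round 2: Eve 14, Hank 11, Frank 9. Frank has the fewest and is eliminated.
Round 3: Eve 23, Hank 11. Eve has a majority.

Eve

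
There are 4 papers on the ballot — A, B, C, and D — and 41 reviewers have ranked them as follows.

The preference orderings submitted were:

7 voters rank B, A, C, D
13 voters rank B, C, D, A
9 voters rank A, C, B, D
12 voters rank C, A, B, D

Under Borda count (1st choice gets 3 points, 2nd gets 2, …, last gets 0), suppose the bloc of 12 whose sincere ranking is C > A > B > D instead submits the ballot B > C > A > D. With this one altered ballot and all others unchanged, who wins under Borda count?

Borda totals with the altered ballot: A 53, B 105, C 75, D 13.
The switch changes the winner from C to B.

B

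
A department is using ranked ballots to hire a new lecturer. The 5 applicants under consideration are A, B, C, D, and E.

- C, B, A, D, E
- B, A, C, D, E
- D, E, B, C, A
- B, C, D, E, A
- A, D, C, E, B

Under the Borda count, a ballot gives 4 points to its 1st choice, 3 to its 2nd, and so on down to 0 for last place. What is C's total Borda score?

12

Borda scores:
  A: 2 + 3 + 0 + 0 + 4 = 9
  B: 3 + 4 + 2 + 4 + 0 = 13
  C: 4 + 2 + 1 + 3 + 2 = 12
  D: 1 + 1 + 4 + 2 + 3 = 11
  E: 0 + 0 + 3 + 1 + 1 = 5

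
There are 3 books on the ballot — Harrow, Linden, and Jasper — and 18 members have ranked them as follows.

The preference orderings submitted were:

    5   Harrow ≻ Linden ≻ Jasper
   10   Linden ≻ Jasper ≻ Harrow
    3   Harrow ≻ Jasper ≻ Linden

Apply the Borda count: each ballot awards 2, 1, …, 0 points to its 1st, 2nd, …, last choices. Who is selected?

Linden

Borda scores:
  Harrow: 5·2 + 10·0 + 3·2 = 16
  Linden: 5·1 + 10·2 + 3·0 = 25
  Jasper: 5·0 + 10·1 + 3·1 = 13
Linden has the highest total.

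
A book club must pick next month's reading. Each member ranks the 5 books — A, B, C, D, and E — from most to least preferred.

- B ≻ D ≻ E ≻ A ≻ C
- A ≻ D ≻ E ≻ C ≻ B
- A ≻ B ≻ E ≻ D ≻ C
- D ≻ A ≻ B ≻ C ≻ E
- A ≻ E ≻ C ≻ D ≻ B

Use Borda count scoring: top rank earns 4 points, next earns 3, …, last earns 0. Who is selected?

Borda scores:
  A: 1 + 4 + 4 + 3 + 4 = 16
  B: 4 + 0 + 3 + 2 + 0 = 9
  C: 0 + 1 + 0 + 1 + 2 = 4
  D: 3 + 3 + 1 + 4 + 1 = 12
  E: 2 + 2 + 2 + 0 + 3 = 9
A has the highest total.

A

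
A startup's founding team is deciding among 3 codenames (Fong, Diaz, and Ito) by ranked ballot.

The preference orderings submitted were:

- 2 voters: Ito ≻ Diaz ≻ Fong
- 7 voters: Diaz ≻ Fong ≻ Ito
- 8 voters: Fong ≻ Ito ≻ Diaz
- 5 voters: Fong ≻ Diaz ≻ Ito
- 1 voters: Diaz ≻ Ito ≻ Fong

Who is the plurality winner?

Fong

First-place vote totals:
  Fong: 13
  Diaz: 8
  Ito: 2
Fong has the most first-place votes.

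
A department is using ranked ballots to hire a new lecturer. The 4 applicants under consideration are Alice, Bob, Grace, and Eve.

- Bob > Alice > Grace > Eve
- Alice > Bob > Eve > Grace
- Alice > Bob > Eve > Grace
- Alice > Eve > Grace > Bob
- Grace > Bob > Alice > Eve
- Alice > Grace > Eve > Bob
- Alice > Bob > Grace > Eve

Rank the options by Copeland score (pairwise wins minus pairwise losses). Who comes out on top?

Pairwise results:
  Alice vs Bob: Alice wins 5–2.
  Alice vs Grace: Alice wins 6–1.
  Alice vs Eve: Alice wins 7–0.
  Bob vs Grace: Bob wins 4–3.
  Bob vs Eve: Bob wins 5–2.
  Grace vs Eve: Grace wins 4–3.
Copeland scores (wins − losses):
  Alice: 3 − 0 = 3
  Bob: 2 − 1 = 1
  Grace: 1 − 2 = -1
  Eve: 0 − 3 = -3
Alice has the best Copeland score.

Alice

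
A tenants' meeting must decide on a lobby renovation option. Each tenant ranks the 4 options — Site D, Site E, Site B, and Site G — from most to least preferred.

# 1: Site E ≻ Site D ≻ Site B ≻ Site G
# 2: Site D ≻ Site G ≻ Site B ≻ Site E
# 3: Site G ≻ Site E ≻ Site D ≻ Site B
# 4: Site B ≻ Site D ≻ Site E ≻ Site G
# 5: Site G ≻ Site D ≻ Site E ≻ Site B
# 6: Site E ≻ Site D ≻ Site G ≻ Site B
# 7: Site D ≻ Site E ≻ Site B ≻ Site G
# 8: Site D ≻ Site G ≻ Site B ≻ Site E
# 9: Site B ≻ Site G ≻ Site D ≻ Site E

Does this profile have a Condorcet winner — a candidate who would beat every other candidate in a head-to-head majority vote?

Yes

Head-to-head results (9 voters total):
Site D vs Site E: Site D wins 6–3.
Site D vs Site B: Site D wins 7–2.
Site D vs Site G: Site D wins 6–3.
Site E vs Site B: Site E wins 5–4.
Site E vs Site G: Site G wins 5–4.
Site B vs Site G: Site G wins 5–4.
Site D beats each rival — Site E (6–3), Site B (7–2), Site G (6–3) — so Site D is the Condorcet winner.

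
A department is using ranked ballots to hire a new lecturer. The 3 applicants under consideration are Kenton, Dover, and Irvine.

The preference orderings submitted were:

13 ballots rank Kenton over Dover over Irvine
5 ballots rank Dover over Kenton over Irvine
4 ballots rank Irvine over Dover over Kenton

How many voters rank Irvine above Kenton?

Ballots ranking Irvine above Kenton: 4.
Ballots ranking Kenton above Irvine: 13+5 = 18.
So 4 of 22 voters prefer Irvine to Kenton.

4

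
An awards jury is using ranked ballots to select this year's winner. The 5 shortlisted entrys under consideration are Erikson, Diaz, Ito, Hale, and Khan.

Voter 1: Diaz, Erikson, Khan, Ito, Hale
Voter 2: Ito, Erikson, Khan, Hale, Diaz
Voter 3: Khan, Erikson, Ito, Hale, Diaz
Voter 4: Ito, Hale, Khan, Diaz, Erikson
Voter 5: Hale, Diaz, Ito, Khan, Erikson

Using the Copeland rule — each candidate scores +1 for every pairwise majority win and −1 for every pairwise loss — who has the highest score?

Pairwise results:
  Erikson vs Diaz: Diaz wins 3–2.
  Erikson vs Ito: Ito wins 3–2.
  Erikson vs Hale: Erikson wins 3–2.
  Erikson vs Khan: Khan wins 3–2.
  Diaz vs Ito: Ito wins 3–2.
  Diaz vs Hale: Hale wins 4–1.
  Diaz vs Khan: Khan wins 3–2.
  Ito vs Hale: Ito wins 4–1.
  Ito vs Khan: Ito wins 3–2.
  Hale vs Khan: Khan wins 3–2.
Copeland scores (wins − losses):
  Erikson: 1 − 3 = -2
  Diaz: 1 − 3 = -2
  Ito: 4 − 0 = 4
  Hale: 1 − 3 = -2
  Khan: 3 − 1 = 2
Ito has the best Copeland score.

Ito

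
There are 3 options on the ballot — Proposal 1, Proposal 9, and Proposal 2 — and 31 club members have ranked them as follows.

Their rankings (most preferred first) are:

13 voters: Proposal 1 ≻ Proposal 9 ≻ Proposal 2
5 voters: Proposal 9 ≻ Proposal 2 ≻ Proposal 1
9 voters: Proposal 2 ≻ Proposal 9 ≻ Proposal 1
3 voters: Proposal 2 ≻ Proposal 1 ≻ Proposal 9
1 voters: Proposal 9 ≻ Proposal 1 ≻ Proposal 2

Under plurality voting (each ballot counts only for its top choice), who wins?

Proposal 1

First-place vote totals:
  Proposal 1: 13
  Proposal 9: 6
  Proposal 2: 12
Proposal 1 has the most first-place votes.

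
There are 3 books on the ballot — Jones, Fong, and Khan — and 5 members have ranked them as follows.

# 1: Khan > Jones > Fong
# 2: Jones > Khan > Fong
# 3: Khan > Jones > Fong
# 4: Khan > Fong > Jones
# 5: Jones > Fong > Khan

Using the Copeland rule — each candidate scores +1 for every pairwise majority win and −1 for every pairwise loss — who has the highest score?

Pairwise results:
  Jones vs Fong: Jones wins 4–1.
  Jones vs Khan: Khan wins 3–2.
  Fong vs Khan: Khan wins 4–1.
Copeland scores (wins − losses):
  Jones: 1 − 1 = 0
  Fong: 0 − 2 = -2
  Khan: 2 − 0 = 2
Khan has the best Copeland score.

Khan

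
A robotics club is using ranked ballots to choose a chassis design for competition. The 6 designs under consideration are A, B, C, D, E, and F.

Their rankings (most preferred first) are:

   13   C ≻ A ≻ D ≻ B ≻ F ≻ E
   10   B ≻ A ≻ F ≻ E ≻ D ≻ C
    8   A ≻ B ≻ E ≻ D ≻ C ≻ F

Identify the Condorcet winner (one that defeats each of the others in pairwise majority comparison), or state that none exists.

Head-to-head results (31 voters total):
A vs B: A wins 21–10.
A vs C: A wins 18–13.
A vs D: A wins 31–0.
A vs E: A wins 31–0.
A vs F: A wins 31–0.
B vs C: B wins 18–13.
B vs D: B wins 18–13.
B vs E: B wins 31–0.
B vs F: B wins 31–0.
C vs D: D wins 18–13.
C vs E: E wins 18–13.
C vs F: C wins 21–10.
D vs E: E wins 18–13.
D vs F: D wins 21–10.
E vs F: F wins 23–8.
A beats each rival — B (21–10), C (18–13), D (31–0), E (31–0), F (31–0) — so A is the Condorcet winner.

A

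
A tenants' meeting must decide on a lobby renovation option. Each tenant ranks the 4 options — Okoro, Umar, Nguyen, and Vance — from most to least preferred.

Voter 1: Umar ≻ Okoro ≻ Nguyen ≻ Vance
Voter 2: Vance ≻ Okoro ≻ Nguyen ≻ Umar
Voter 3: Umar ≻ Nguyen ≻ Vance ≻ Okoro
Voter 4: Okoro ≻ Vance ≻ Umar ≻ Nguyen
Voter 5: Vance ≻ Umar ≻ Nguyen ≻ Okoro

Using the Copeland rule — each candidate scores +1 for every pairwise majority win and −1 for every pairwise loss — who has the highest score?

Pairwise results:
  Okoro vs Umar: Umar wins 3–2.
  Okoro vs Nguyen: Okoro wins 3–2.
  Okoro vs Vance: Vance wins 3–2.
  Umar vs Nguyen: Umar wins 4–1.
  Umar vs Vance: Vance wins 3–2.
  Nguyen vs Vance: Vance wins 3–2.
Copeland scores (wins − losses):
  Okoro: 1 − 2 = -1
  Umar: 2 − 1 = 1
  Nguyen: 0 − 3 = -3
  Vance: 3 − 0 = 3
Vance has the best Copeland score.

Vance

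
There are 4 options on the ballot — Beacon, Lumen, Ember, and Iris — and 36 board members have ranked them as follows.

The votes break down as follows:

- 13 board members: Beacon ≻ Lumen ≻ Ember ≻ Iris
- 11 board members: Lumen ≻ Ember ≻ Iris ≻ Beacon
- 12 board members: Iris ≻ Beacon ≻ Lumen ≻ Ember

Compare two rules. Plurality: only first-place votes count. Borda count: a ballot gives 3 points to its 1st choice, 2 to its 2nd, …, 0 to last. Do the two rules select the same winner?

Plurality first-place counts: Beacon 13, Lumen 11, Ember 0, Iris 12 → Beacon.
Borda totals: Beacon 63, Lumen 71, Ember 35, Iris 47 → Lumen.
The two rules disagree: plurality picks Beacon, Borda picks Lumen.

No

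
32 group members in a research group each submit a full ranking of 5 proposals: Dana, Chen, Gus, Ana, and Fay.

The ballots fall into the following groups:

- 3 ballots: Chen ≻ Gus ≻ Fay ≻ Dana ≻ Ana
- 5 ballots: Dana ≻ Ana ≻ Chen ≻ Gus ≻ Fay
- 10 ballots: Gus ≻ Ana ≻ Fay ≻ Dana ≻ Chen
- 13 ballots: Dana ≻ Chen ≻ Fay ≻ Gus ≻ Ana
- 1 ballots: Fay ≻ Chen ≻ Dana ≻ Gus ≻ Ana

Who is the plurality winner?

Dana

First-place vote totals:
  Dana: 18
  Chen: 3
  Gus: 10
  Ana: 0
  Fay: 1
Dana has the most first-place votes.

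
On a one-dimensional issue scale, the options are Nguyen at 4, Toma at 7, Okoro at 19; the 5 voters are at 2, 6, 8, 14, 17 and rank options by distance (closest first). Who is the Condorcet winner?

Toma

With single-peaked preferences on a line, the Condorcet winner is the candidate closest to the median voter.
The median voter (position 8) is closest to Toma at 7.
Check: Toma vs Okoro — voters closer to Toma: 3 of 5.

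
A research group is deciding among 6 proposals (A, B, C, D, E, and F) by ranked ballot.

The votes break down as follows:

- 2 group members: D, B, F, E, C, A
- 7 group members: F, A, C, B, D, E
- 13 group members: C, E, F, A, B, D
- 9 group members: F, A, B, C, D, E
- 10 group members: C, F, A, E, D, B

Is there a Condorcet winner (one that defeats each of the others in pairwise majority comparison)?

Yes

Head-to-head results (41 voters total):
A vs B: A wins 39–2.
A vs C: C wins 25–16.
A vs D: A wins 39–2.
A vs E: A wins 26–15.
A vs F: F wins 41–0.
B vs C: C wins 30–11.
B vs D: B wins 29–12.
B vs E: E wins 23–18.
B vs F: F wins 39–2.
C vs D: C wins 39–2.
C vs E: C wins 39–2.
C vs F: C wins 23–18.
D vs E: E wins 23–18.
D vs F: F wins 39–2.
E vs F: F wins 28–13.
C beats each rival — A (25–16), B (30–11), D (39–2), E (39–2), F (23–18) — so C is the Condorcet winner.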